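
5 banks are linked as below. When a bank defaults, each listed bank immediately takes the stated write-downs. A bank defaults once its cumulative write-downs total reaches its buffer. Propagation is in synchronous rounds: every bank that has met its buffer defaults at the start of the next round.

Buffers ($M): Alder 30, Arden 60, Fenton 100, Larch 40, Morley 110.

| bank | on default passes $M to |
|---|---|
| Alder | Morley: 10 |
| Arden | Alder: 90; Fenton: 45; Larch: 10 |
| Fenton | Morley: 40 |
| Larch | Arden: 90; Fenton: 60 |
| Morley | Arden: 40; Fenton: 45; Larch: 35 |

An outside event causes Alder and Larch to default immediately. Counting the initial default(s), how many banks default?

4

Round 1 — Alder, Larch default (initial).
  Arden: +90 → 90 ≥ 60
  Fenton: +60 → 60 < 100
  Morley: +10 → 10 < 110
Round 2 — Arden defaults.
  Fenton: +45 → 105 ≥ 100
Round 3 — Fenton defaults.
  Morley: +40 → 50 < 110
No further defaults.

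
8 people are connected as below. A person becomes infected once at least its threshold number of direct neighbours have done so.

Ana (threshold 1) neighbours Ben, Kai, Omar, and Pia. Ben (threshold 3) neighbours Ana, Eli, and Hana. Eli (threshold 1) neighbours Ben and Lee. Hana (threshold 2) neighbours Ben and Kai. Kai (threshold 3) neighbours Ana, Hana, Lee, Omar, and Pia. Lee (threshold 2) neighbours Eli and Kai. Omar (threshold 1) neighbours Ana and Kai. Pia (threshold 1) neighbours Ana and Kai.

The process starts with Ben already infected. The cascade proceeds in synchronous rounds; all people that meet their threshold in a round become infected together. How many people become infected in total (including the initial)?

Round 1 — Ben becomes infected (initial).
Round 2 — checking thresholds:
  Ana: 1 of 4 neighbours ≥ 1, becomes infected.
  Eli: 1 of 2 neighbours ≥ 1, becomes infected.
  Hana: 1 of 2 neighbours < 2, below threshold.
Round 3 — checking thresholds:
  Hana: 1 of 2 neighbours < 2, below threshold.
  Kai: 1 of 5 neighbours < 3, below threshold.
  Lee: 1 of 2 neighbours < 2, below threshold.
  Omar: 1 of 2 neighbours ≥ 1, becomes infected.
  Pia: 1 of 2 neighbours ≥ 1, becomes infected.
Round 4 — checking thresholds:
  Hana: 1 of 2 neighbours < 2, below threshold.
  Kai: 3 of 5 neighbours ≥ 3, becomes infected.
  Lee: 1 of 2 neighbours < 2, below threshold.
Round 5 — checking thresholds:
  Hana: 2 of 2 neighbours ≥ 2, becomes infected.
  Lee: 2 of 2 neighbours ≥ 2, becomes infected.
Round 6 — no new infections; cascade stops.

8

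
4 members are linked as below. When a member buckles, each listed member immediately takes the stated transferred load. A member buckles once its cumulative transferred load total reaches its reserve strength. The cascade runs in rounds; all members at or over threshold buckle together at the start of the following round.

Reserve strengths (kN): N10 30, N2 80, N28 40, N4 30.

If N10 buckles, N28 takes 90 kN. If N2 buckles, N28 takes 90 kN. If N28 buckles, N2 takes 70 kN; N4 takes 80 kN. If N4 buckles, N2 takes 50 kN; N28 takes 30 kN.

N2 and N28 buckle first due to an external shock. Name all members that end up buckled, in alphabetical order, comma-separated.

Round 1 — N2, N28 buckle (initial).
  N4: +80 → 80 ≥ 30
Round 2 — N4 buckles.
No further bucklings.

N2, N28, N4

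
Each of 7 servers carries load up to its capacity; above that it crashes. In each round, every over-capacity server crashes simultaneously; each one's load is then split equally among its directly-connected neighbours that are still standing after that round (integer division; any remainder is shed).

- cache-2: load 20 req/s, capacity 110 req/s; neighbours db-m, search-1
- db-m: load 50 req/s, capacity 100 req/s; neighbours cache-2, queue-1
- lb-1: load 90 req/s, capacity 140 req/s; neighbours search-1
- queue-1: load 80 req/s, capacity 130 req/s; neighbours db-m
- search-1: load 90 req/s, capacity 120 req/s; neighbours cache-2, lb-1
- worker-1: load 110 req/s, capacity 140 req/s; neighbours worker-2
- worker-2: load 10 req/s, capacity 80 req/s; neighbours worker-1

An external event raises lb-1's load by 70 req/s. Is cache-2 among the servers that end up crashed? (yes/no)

Round 1 — lb-1 at 160 > 140. lb-1 crashes.
  lb-1 sheds 160 req/s to search-1: 160 each.
    search-1: 90+160 = 250 > 120
Round 2 — search-1 crashes.
  search-1 sheds 250 req/s to cache-2: 250 each.
    cache-2: 20+250 = 270 > 110
Round 3 — cache-2 crashes.
  cache-2 sheds 270 req/s to db-m: 270 each.
    db-m: 50+270 = 320 > 100
Round 4 — db-m crashes.
  db-m sheds 320 req/s to queue-1: 320 each.
    queue-1: 80+320 = 400 > 130
Round 5 — queue-1 crashes.
  queue-1 sheds 400 req/s: no online neighbours, lost.
No further crashes.

yes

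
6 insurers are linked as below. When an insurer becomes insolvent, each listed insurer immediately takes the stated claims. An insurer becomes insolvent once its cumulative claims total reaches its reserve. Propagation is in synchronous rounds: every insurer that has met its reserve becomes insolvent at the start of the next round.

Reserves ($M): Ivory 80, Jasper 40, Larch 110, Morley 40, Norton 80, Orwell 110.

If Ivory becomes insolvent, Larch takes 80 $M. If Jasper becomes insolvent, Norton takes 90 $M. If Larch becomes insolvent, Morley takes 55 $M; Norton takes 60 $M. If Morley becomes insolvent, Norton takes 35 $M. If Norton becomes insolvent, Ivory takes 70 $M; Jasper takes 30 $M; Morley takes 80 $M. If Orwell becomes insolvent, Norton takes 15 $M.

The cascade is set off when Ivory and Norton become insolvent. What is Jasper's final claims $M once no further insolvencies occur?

Round 1 — Ivory, Norton become insolvent (initial).
  Jasper: +30 → 30 < 40
  Larch: +80 → 80 < 110
  Morley: +80 → 80 ≥ 40
Round 2 — Morley becomes insolvent.
No further insolvencies.

30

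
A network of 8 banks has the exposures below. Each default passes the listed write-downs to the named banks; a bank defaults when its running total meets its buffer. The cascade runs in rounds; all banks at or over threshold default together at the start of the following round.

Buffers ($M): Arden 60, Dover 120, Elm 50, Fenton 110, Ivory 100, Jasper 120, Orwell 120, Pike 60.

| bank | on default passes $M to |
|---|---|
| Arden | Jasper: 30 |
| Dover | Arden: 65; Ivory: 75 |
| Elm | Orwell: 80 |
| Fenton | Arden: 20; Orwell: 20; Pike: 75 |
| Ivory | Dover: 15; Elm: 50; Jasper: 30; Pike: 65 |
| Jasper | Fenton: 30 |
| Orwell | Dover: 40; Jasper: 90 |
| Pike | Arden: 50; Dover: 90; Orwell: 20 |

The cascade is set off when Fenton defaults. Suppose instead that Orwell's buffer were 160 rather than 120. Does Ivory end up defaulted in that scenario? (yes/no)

no

With Orwell's buffer at 160:
Round 1 — Fenton defaults (initial).
  Arden: +20 → 20 < 60
  Orwell: +20 → 20 < 160
  Pike: +75 → 75 ≥ 60
Round 2 — Pike defaults.
  Arden: +50 → 70 ≥ 60
  Dover: +90 → 90 < 120
  Orwell: +20 → 40 < 160
Round 3 — Arden defaults.
  Jasper: +30 → 30 < 120
No further defaults.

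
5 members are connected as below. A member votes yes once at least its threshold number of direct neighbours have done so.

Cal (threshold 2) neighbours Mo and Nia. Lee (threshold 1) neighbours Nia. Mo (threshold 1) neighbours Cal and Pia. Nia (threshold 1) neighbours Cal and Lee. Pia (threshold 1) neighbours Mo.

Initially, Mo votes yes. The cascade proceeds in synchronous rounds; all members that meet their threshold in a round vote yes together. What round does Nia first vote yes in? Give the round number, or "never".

never

Round 1 — Mo votes yes (initial).
Round 2 — checking thresholds:
  Cal: 1 of 2 neighbours < 2, holds.
  Pia: 1 of 1 neighbours ≥ 1, votes yes.
Round 3 — no new yes votes; cascade stops.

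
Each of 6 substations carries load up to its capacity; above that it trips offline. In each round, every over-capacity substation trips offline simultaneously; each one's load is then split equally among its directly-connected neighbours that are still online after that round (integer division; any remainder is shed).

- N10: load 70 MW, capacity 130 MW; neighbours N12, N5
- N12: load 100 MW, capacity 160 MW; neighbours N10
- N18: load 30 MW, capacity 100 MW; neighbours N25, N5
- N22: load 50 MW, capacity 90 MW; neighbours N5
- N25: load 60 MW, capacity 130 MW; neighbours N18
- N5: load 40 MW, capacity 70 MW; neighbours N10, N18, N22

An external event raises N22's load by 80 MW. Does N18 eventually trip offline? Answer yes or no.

yes

Round 1 — N22 at 130 > 90. N22 trips offline.
  N22 sheds 130 MW to N5: 130 each.
    N5: 40+130 = 170 > 70
Round 2 — N5 trips offline.
  N5 sheds 170 MW to N10, N18: 85 each.
    N10: 70+85 = 155 > 130
    N18: 30+85 = 115 > 100
Round 3 — N10, N18 trip offline.
  N10 sheds 155 MW to N12: 155 each.
    N12: 100+155 = 255 > 160
  N18 sheds 115 MW to N25: 115 each.
    N25: 60+115 = 175 > 130
Round 4 — N12, N25 trip offline.
  N12 sheds 255 MW: no online neighbours, lost.
  N25 sheds 175 MW: no online neighbours, lost.
No further trips.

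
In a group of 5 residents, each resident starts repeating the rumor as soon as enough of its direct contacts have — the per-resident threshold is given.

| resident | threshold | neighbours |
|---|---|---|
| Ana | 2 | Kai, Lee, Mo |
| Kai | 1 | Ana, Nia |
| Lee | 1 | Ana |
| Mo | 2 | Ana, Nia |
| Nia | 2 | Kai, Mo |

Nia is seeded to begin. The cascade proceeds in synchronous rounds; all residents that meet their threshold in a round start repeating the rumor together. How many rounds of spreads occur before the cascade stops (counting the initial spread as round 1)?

Round 1 — Nia starts repeating the rumor (initial).
Round 2 — checking thresholds:
  Kai: 1 of 2 neighbours ≥ 1, starts repeating the rumor.
  Mo: 1 of 2 neighbours < 2, holds.
Round 3 — no new spreads; cascade stops.

2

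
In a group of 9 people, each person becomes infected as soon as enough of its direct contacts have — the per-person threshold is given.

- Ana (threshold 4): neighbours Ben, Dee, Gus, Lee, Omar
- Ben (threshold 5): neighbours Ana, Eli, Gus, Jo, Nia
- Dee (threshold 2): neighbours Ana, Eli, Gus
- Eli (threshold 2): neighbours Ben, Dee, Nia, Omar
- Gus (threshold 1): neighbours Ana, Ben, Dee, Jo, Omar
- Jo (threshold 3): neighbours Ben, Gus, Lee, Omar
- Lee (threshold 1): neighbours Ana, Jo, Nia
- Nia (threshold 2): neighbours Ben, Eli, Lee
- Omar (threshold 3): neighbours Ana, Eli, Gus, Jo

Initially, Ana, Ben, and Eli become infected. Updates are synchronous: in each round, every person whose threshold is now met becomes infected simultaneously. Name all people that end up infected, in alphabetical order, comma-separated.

Ana, Ben, Dee, Eli, Gus, Jo, Lee, Nia, Omar

Round 1 — Ana, Ben, Eli become infected (initial).
Round 2 — checking thresholds:
  Dee: 2 of 3 neighbours ≥ 2, becomes infected.
  Gus: 2 of 5 neighbours ≥ 1, becomes infected.
  Jo: 1 of 4 neighbours < 3, not yet.
  Lee: 1 of 3 neighbours ≥ 1, becomes infected.
  Nia: 2 of 3 neighbours ≥ 2, becomes infected.
  Omar: 2 of 4 neighbours < 3, not yet.
Round 3 — checking thresholds:
  Jo: 3 of 4 neighbours ≥ 3, becomes infected.
  Omar: 3 of 4 neighbours ≥ 3, becomes infected.
Round 4 — no new infections; cascade stops.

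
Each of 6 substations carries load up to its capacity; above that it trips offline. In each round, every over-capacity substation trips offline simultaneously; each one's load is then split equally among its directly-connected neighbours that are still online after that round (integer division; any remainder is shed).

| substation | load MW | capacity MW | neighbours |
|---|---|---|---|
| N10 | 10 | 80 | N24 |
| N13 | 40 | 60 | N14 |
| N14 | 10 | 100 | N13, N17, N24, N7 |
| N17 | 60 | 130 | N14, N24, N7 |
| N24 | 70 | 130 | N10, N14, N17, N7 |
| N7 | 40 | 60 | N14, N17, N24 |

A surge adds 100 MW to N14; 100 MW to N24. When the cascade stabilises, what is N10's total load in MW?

66

Round 1 — N14 at 110 > 100; N24 at 170 > 130. N14, N24 trip offline.
  N14 sheds 110 MW to N13, N17, N7: 36 each (2 lost).
    N13: 40+36 = 76 > 60
    N17: 60+36 = 96 ≤ 130
    N7: 40+36 = 76 > 60
  N24 sheds 170 MW to N10, N17, N7: 56 each (2 lost).
    N10: 10+56 = 66 ≤ 80
    N17: 96+56 = 152 > 130
    N7: 76+56 = 132 > 60
Round 2 — N13, N17, N7 trip offline.
  N13 sheds 76 MW: no online neighbours, lost.
  N17 sheds 152 MW: no online neighbours, lost.
  N7 sheds 132 MW: no online neighbours, lost.
No further trips.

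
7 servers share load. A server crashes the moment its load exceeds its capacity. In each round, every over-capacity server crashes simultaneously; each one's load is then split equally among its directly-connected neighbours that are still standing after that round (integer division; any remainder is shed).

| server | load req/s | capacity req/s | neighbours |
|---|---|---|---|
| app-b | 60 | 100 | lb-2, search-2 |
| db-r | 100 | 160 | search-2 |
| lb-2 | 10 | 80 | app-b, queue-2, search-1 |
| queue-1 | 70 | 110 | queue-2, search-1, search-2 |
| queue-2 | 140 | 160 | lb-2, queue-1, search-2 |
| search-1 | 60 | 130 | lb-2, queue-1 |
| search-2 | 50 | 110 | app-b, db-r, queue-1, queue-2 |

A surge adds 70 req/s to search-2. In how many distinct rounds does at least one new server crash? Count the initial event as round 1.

Round 1 — search-2 at 120 > 110. search-2 crashes.
  search-2 sheds 120 req/s to app-b, db-r, queue-1, queue-2: 30 each.
    app-b: 60+30 = 90 ≤ 100
    db-r: 100+30 = 130 ≤ 160
    queue-1: 70+30 = 100 ≤ 110
    queue-2: 140+30 = 170 > 160
Round 2 — queue-2 crashes.
  queue-2 sheds 170 req/s to lb-2, queue-1: 85 each.
    lb-2: 10+85 = 95 > 80
    queue-1: 100+85 = 185 > 110
Round 3 — lb-2, queue-1 crash.
  lb-2 sheds 95 req/s to app-b, search-1: 47 each (1 lost).
    app-b: 90+47 = 137 > 100
    search-1: 60+47 = 107 ≤ 130
  queue-1 sheds 185 req/s to search-1: 185 each.
    search-1: 107+185 = 292 > 130
Round 4 — app-b, search-1 crash.
  app-b sheds 137 req/s: no online neighbours, lost.
  search-1 sheds 292 req/s: no online neighbours, lost.
No further crashes.

4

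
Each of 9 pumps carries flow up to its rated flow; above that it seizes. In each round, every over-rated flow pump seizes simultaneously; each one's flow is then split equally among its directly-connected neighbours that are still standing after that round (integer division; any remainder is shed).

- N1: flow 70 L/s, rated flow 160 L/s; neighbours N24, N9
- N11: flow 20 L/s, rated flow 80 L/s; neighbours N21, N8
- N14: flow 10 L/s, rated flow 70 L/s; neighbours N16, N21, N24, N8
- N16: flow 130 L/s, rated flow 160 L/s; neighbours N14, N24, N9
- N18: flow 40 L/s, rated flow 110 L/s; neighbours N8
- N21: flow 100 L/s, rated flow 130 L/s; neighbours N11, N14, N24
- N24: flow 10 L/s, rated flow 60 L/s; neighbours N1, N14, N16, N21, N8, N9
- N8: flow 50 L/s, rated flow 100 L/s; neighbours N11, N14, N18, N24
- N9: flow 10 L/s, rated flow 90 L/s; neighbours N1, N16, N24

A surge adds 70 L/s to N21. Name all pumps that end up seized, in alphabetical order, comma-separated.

N1, N11, N14, N16, N21, N24, N8, N9

Round 1 — N21 at 170 > 130. N21 seizes.
  N21 sheds 170 L/s to N11, N14, N24: 56 each (2 lost).
    N11: 20+56 = 76 ≤ 80
    N14: 10+56 = 66 ≤ 70
    N24: 10+56 = 66 > 60
Round 2 — N24 seizes.
  N24 sheds 66 L/s to N1, N14, N16, N8, N9: 13 each (1 lost).
    N1: 70+13 = 83 ≤ 160
    N14: 66+13 = 79 > 70
    N16: 130+13 = 143 ≤ 160
    N8: 50+13 = 63 ≤ 100
    N9: 10+13 = 23 ≤ 90
Round 3 — N14 seizes.
  N14 sheds 79 L/s to N16, N8: 39 each (1 lost).
    N16: 143+39 = 182 > 160
    N8: 63+39 = 102 > 100
Round 4 — N16, N8 seize.
  N16 sheds 182 L/s to N9: 182 each.
    N9: 23+182 = 205 > 90
  N8 sheds 102 L/s to N11, N18: 51 each.
    N11: 76+51 = 127 > 80
    N18: 40+51 = 91 ≤ 110
Round 5 — N11, N9 seize.
  N11 sheds 127 L/s: no online neighbours, lost.
  N9 sheds 205 L/s to N1: 205 each.
    N1: 83+205 = 288 > 160
Round 6 — N1 seizes.
  N1 sheds 288 L/s: no online neighbours, lost.
No further seizures.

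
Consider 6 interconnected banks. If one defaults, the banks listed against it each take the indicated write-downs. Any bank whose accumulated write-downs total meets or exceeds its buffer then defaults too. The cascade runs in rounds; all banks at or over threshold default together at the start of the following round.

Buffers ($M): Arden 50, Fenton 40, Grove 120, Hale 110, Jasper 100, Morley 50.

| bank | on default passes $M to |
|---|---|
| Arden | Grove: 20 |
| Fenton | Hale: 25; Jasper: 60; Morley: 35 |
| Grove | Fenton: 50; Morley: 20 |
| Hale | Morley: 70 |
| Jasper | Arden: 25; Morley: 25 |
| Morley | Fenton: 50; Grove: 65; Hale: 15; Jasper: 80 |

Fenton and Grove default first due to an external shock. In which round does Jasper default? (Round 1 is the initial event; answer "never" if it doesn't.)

3

Round 1 — Fenton, Grove default (initial).
  Hale: +25 → 25 < 110
  Jasper: +60 → 60 < 100
  Morley: +35+20 → 55 ≥ 50
Round 2 — Morley defaults.
  Hale: +15 → 40 < 110
  Jasper: +80 → 140 ≥ 100
Round 3 — Jasper defaults.
  Arden: +25 → 25 < 50
No further defaults.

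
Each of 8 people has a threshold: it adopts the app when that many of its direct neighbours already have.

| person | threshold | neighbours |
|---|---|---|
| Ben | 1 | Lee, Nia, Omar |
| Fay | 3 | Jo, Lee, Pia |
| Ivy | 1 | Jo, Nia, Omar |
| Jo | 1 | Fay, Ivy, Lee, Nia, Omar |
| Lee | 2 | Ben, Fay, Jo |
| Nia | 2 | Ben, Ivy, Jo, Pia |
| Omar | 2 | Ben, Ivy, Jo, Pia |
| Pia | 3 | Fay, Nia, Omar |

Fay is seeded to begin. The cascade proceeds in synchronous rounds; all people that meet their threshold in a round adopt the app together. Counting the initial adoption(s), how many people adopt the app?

8

Round 1 — Fay adopts the app (initial).
Round 2 — checking thresholds:
  Jo: 1 of 5 neighbours ≥ 1, adopts the app.
  Lee: 1 of 3 neighbours < 2, below threshold.
  Pia: 1 of 3 neighbours < 3, below threshold.
Round 3 — checking thresholds:
  Ivy: 1 of 3 neighbours ≥ 1, adopts the app.
  Lee: 2 of 3 neighbours ≥ 2, adopts the app.
  Nia: 1 of 4 neighbours < 2, below threshold.
  Omar: 1 of 4 neighbours < 2, below threshold.
  Pia: 1 of 3 neighbours < 3, below threshold.
Round 4 — checking thresholds:
  Ben: 1 of 3 neighbours ≥ 1, adopts the app.
  Nia: 2 of 4 neighbours ≥ 2, adopts the app.
  Omar: 2 of 4 neighbours ≥ 2, adopts the app.
  Pia: 1 of 3 neighbours < 3, below threshold.
Round 5 — checking thresholds:
  Pia: 3 of 3 neighbours ≥ 3, adopts the app.
Round 6 — no new adoptions; cascade stops.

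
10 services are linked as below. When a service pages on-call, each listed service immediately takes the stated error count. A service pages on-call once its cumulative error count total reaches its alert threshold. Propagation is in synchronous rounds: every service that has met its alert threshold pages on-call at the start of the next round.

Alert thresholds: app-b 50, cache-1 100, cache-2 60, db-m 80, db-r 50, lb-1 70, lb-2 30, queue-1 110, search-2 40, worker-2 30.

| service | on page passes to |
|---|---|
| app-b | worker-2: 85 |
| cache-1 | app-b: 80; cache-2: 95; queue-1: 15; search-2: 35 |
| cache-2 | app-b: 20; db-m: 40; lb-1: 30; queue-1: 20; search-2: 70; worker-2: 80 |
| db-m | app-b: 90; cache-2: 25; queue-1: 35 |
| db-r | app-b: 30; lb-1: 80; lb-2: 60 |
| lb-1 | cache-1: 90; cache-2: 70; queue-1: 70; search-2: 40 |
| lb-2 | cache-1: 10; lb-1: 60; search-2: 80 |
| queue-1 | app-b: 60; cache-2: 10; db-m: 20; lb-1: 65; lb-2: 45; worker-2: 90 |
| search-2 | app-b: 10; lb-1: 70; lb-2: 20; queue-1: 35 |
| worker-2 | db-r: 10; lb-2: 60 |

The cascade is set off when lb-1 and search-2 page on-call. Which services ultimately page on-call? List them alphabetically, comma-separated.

Round 1 — lb-1, search-2 page on-call (initial).
  app-b: +10 → 10 < 50
  cache-1: +90 → 90 < 100
  cache-2: +70 → 70 ≥ 60
  lb-2: +20 → 20 < 30
  queue-1: +70+35 → 105 < 110
Round 2 — cache-2 pages on-call.
  app-b: +20 → 30 < 50
  db-m: +40 → 40 < 80
  queue-1: +20 → 125 ≥ 110
  worker-2: +80 → 80 ≥ 30
Round 3 — queue-1, worker-2 page on-call.
  app-b: +60 → 90 ≥ 50
  db-m: +20 → 60 < 80
  db-r: +10 → 10 < 50
  lb-2: +45+60 → 125 ≥ 30
Round 4 — app-b, lb-2 page on-call.
  cache-1: +10 → 100 ≥ 100
Round 5 — cache-1 pages on-call.
No further pages.

app-b, cache-1, cache-2, lb-1, lb-2, queue-1, search-2, worker-2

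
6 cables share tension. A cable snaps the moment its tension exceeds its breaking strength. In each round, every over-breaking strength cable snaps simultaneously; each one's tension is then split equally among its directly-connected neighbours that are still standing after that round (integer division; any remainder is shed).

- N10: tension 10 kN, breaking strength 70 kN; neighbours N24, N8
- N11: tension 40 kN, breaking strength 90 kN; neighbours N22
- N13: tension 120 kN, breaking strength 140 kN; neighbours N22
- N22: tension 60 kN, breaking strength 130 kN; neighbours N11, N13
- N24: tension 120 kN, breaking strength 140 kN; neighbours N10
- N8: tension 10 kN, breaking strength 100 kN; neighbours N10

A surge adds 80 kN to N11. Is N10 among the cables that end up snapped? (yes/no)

no

Round 1 — N11 at 120 > 90. N11 snaps.
  N11 sheds 120 kN to N22: 120 each.
    N22: 60+120 = 180 > 130
Round 2 — N22 snaps.
  N22 sheds 180 kN to N13: 180 each.
    N13: 120+180 = 300 > 140
Round 3 — N13 snaps.
  N13 sheds 300 kN: no online neighbours, lost.
No further breaks.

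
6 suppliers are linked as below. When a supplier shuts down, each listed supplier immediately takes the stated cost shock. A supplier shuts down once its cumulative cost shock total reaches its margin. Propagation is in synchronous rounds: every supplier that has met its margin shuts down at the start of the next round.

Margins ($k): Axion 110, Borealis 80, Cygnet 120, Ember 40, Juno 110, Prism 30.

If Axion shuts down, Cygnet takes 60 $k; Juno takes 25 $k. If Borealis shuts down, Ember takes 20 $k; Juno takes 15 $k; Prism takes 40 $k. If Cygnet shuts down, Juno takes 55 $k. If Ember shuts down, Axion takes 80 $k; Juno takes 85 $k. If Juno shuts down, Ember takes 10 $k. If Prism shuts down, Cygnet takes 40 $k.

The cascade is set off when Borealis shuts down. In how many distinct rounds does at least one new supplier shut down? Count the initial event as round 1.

2

Round 1 — Borealis shuts down (initial).
  Ember: +20 → 20 < 40
  Juno: +15 → 15 < 110
  Prism: +40 → 40 ≥ 30
Round 2 — Prism shuts down.
  Cygnet: +40 → 40 < 120
No further shutdowns.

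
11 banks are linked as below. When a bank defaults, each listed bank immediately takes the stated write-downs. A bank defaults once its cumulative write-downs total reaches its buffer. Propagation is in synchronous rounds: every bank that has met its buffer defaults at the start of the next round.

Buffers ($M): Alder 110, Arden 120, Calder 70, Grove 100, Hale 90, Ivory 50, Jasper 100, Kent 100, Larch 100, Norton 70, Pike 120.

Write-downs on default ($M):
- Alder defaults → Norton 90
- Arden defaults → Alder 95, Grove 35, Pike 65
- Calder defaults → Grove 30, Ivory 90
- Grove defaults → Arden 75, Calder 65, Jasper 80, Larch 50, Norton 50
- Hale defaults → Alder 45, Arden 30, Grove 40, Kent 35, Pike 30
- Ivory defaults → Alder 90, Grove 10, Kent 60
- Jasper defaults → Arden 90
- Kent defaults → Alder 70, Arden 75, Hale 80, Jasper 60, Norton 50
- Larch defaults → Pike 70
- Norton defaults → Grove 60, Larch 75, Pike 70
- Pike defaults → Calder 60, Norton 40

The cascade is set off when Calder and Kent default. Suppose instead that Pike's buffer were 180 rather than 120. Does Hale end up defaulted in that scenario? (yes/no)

no

With Pike's buffer at 180:
Round 1 — Calder, Kent default (initial).
  Alder: +70 → 70 < 110
  Arden: +75 → 75 < 120
  Grove: +30 → 30 < 100
  Hale: +80 → 80 < 90
  Ivory: +90 → 90 ≥ 50
  Jasper: +60 → 60 < 100
  Norton: +50 → 50 < 70
Round 2 — Ivory defaults.
  Alder: +90 → 160 ≥ 110
  Grove: +10 → 40 < 100
Round 3 — Alder defaults.
  Norton: +90 → 140 ≥ 70
Round 4 — Norton defaults.
  Grove: +60 → 100 ≥ 100
  Larch: +75 → 75 < 100
  Pike: +70 → 70 < 180
Round 5 — Grove defaults.
  Arden: +75 → 150 ≥ 120
  Jasper: +80 → 140 ≥ 100
  Larch: +50 → 125 ≥ 100
Round 6 — Arden, Jasper, Larch default.
  Pike: +65+70 → 205 ≥ 180
Round 7 — Pike defaults.
No further defaults.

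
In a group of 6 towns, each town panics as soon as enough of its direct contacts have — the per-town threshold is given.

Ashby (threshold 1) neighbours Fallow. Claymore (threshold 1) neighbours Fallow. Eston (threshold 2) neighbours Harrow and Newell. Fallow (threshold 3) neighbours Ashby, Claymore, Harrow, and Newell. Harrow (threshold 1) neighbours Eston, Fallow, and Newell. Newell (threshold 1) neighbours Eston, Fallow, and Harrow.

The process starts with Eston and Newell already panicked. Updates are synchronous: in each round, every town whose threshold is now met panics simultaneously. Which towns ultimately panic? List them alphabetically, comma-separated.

Round 1 — Eston, Newell panic (initial).
Round 2 — checking thresholds:
  Fallow: 1 of 4 neighbours < 3, not yet.
  Harrow: 2 of 3 neighbours ≥ 1, panics.
Round 3 — no new panics; cascade stops.

Eston, Harrow, Newell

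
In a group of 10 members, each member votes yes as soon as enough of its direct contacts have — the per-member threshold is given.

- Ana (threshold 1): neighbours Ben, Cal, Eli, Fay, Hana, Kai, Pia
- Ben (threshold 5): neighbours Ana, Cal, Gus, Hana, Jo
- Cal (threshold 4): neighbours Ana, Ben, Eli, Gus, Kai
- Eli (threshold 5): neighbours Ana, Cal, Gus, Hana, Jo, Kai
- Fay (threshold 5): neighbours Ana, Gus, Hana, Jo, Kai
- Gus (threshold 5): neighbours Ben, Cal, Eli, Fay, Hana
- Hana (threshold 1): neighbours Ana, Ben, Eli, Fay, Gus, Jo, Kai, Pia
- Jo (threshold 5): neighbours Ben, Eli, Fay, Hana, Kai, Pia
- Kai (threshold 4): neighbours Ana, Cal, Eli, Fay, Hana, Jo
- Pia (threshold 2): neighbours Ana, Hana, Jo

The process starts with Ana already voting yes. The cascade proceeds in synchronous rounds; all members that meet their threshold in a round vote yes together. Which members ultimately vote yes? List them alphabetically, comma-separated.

Round 1 — Ana votes yes (initial).
Round 2 — checking thresholds:
  Ben: 1 of 5 neighbours < 5, not yet.
  Cal: 1 of 5 neighbours < 4, not yet.
  Eli: 1 of 6 neighbours < 5, not yet.
  Fay: 1 of 5 neighbours < 5, not yet.
  Hana: 1 of 8 neighbours ≥ 1, votes yes.
  Kai: 1 of 6 neighbours < 4, not yet.
  Pia: 1 of 3 neighbours < 2, not yet.
Round 3 — checking thresholds:
  Ben: 2 of 5 neighbours < 5, not yet.
  Cal: 1 of 5 neighbours < 4, not yet.
  Eli: 2 of 6 neighbours < 5, not yet.
  Fay: 2 of 5 neighbours < 5, not yet.
  Gus: 1 of 5 neighbours < 5, not yet.
  Jo: 1 of 6 neighbours < 5, not yet.
  Kai: 2 of 6 neighbours < 4, not yet.
  Pia: 2 of 3 neighbours ≥ 2, votes yes.
Round 4 — no new yes votes; cascade stops.

Ana, Hana, Pia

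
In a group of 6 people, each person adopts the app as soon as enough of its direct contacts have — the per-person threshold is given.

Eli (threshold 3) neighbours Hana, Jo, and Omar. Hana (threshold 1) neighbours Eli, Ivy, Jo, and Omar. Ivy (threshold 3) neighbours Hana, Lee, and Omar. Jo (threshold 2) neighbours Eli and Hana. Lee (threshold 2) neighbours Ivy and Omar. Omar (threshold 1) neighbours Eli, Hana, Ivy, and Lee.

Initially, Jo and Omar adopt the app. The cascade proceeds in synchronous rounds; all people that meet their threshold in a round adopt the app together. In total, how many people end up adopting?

Round 1 — Jo, Omar adopt the app (initial).
Round 2 — checking thresholds:
  Eli: 2 of 3 neighbours < 3, not yet.
  Hana: 2 of 4 neighbours ≥ 1, adopts the app.
  Ivy: 1 of 3 neighbours < 3, not yet.
  Lee: 1 of 2 neighbours < 2, not yet.
Round 3 — checking thresholds:
  Eli: 3 of 3 neighbours ≥ 3, adopts the app.
  Ivy: 2 of 3 neighbours < 3, not yet.
  Lee: 1 of 2 neighbours < 2, not yet.
Round 4 — no new adoptions; cascade stops.

4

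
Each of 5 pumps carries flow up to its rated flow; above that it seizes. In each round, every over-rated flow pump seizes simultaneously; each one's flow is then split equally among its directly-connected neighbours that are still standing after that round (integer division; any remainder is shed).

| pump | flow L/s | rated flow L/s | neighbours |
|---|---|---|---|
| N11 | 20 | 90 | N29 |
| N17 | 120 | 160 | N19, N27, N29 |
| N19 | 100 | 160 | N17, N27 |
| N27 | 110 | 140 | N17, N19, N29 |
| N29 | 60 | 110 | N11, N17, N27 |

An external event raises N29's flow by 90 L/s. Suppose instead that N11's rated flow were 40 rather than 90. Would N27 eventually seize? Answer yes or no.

With N11's rated flow at 40:
Round 1 — N29 at 150 > 110. N29 seizes.
  N29 sheds 150 L/s to N11, N17, N27: 50 each.
    N11: 20+50 = 70 > 40
    N17: 120+50 = 170 > 160
    N27: 110+50 = 160 > 140
Round 2 — N11, N17, N27 seize.
  N11 sheds 70 L/s: no online neighbours, lost.
  N17 sheds 170 L/s to N19: 170 each.
    N19: 100+170 = 270 > 160
  N27 sheds 160 L/s to N19: 160 each.
    N19: 270+160 = 430 > 160
Round 3 — N19 seizes.
  N19 sheds 430 L/s: no online neighbours, lost.
No further seizures.

yes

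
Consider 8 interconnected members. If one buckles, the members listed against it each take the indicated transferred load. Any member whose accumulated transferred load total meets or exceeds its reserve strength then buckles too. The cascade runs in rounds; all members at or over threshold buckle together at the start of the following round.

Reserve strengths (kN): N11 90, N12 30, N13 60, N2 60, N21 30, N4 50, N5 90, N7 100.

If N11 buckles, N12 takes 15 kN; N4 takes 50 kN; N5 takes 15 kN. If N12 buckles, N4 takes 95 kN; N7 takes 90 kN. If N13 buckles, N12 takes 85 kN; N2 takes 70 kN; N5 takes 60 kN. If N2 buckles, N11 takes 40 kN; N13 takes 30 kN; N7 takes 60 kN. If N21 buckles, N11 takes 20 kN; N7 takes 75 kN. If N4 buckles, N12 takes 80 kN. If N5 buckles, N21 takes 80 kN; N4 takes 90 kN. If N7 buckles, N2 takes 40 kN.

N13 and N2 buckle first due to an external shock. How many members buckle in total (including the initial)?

Round 1 — N13, N2 buckle (initial).
  N11: +40 → 40 < 90
  N12: +85 → 85 ≥ 30
  N5: +60 → 60 < 90
  N7: +60 → 60 < 100
Round 2 — N12 buckles.
  N4: +95 → 95 ≥ 50
  N7: +90 → 150 ≥ 100
Round 3 — N4, N7 buckle.
No further bucklings.

5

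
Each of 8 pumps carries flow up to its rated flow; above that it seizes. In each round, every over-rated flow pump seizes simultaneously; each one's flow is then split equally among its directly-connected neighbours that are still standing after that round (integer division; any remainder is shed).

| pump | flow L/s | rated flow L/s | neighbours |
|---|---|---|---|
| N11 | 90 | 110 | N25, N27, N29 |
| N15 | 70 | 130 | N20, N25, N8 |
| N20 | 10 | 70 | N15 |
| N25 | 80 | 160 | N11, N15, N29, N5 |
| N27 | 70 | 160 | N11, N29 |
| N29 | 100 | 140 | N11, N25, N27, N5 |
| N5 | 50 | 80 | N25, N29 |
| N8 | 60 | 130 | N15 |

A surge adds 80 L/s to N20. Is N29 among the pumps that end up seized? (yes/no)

Round 1 — N20 at 90 > 70. N20 seizes.
  N20 sheds 90 L/s to N15: 90 each.
    N15: 70+90 = 160 > 130
Round 2 — N15 seizes.
  N15 sheds 160 L/s to N25, N8: 80 each.
    N25: 80+80 = 160 ≤ 160
    N8: 60+80 = 140 > 130
Round 3 — N8 seizes.
  N8 sheds 140 L/s: no online neighbours, lost.
No further seizures.

no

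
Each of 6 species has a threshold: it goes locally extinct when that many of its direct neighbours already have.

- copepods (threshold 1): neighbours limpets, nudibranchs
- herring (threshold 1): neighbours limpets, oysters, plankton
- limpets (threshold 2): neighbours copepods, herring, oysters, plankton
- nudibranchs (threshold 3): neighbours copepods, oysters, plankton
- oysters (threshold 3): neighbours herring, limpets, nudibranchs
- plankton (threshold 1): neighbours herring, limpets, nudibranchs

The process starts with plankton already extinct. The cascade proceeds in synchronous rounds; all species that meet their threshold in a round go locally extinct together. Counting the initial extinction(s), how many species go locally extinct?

Round 1 — plankton goes locally extinct (initial).
Round 2 — checking thresholds:
  herring: 1 of 3 neighbours ≥ 1, goes locally extinct.
  limpets: 1 of 4 neighbours < 2, holds.
  nudibranchs: 1 of 3 neighbours < 3, holds.
Round 3 — checking thresholds:
  limpets: 2 of 4 neighbours ≥ 2, goes locally extinct.
  nudibranchs: 1 of 3 neighbours < 3, holds.
  oysters: 1 of 3 neighbours < 3, holds.
Round 4 — checking thresholds:
  copepods: 1 of 2 neighbours ≥ 1, goes locally extinct.
  nudibranchs: 1 of 3 neighbours < 3, holds.
  oysters: 2 of 3 neighbours < 3, holds.
Round 5 — no new extinctions; cascade stops.

4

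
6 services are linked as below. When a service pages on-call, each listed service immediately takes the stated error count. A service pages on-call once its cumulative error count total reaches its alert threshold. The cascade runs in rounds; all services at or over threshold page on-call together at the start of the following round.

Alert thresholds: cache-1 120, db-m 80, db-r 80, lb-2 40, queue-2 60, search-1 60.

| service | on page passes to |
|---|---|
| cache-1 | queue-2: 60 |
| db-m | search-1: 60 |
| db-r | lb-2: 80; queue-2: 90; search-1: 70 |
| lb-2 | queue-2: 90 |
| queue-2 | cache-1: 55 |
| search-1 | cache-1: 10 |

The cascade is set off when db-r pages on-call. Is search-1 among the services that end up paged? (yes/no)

yes

Round 1 — db-r pages on-call (initial).
  lb-2: +80 → 80 ≥ 40
  queue-2: +90 → 90 ≥ 60
  search-1: +70 → 70 ≥ 60
Round 2 — lb-2, queue-2, search-1 page on-call.
  cache-1: +55+10 → 65 < 120
No further pages.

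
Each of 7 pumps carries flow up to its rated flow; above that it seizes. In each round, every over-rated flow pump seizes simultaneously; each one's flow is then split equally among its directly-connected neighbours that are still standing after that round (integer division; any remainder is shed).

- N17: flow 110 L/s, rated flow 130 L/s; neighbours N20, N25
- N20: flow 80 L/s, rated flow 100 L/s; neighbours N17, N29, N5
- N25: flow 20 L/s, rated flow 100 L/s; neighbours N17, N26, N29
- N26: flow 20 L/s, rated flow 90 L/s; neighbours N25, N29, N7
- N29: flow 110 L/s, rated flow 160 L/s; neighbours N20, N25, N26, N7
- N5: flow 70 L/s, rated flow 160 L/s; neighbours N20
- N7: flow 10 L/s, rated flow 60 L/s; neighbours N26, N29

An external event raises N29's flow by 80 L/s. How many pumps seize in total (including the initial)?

6

Round 1 — N29 at 190 > 160. N29 seizes.
  N29 sheds 190 L/s to N20, N25, N26, N7: 47 each (2 lost).
    N20: 80+47 = 127 > 100
    N25: 20+47 = 67 ≤ 100
    N26: 20+47 = 67 ≤ 90
    N7: 10+47 = 57 ≤ 60
Round 2 — N20 seizes.
  N20 sheds 127 L/s to N17, N5: 63 each (1 lost).
    N17: 110+63 = 173 > 130
    N5: 70+63 = 133 ≤ 160
Round 3 — N17 seizes.
  N17 sheds 173 L/s to N25: 173 each.
    N25: 67+173 = 240 > 100
Round 4 — N25 seizes.
  N25 sheds 240 L/s to N26: 240 each.
    N26: 67+240 = 307 > 90
Round 5 — N26 seizes.
  N26 sheds 307 L/s to N7: 307 each.
    N7: 57+307 = 364 > 60
Round 6 — N7 seizes.
  N7 sheds 364 L/s: no online neighbours, lost.
No further seizures.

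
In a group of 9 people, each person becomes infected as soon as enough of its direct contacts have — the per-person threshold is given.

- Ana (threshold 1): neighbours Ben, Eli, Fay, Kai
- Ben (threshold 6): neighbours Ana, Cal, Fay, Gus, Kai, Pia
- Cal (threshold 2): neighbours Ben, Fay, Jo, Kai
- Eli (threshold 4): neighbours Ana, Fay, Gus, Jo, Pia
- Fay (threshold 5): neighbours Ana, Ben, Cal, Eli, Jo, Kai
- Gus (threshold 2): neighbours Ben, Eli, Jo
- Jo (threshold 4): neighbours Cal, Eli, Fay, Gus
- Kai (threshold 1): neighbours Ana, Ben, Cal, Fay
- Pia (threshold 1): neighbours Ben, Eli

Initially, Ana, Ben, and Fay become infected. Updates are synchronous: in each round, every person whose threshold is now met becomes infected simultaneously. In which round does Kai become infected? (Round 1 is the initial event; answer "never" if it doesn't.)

Round 1 — Ana, Ben, Fay become infected (initial).
Round 2 — checking thresholds:
  Cal: 2 of 4 neighbours ≥ 2, becomes infected.
  Eli: 2 of 5 neighbours < 4, below threshold.
  Gus: 1 of 3 neighbours < 2, below threshold.
  Jo: 1 of 4 neighbours < 4, below threshold.
  Kai: 3 of 4 neighbours ≥ 1, becomes infected.
  Pia: 1 of 2 neighbours ≥ 1, becomes infected.
Round 3 — no new infections; cascade stops.

2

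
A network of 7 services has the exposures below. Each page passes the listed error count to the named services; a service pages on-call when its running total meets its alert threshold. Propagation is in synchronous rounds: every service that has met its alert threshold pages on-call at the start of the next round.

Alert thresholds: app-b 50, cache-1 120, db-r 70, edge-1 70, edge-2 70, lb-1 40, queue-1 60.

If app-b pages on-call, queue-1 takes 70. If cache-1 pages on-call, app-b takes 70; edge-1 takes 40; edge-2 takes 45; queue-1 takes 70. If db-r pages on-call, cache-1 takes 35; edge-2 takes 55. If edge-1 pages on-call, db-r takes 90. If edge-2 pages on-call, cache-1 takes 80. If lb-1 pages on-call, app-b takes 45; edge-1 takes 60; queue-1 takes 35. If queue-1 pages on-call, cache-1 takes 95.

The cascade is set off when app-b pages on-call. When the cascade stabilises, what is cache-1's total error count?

95

Round 1 — app-b pages on-call (initial).
  queue-1: +70 → 70 ≥ 60
Round 2 — queue-1 pages on-call.
  cache-1: +95 → 95 < 120
No further pages.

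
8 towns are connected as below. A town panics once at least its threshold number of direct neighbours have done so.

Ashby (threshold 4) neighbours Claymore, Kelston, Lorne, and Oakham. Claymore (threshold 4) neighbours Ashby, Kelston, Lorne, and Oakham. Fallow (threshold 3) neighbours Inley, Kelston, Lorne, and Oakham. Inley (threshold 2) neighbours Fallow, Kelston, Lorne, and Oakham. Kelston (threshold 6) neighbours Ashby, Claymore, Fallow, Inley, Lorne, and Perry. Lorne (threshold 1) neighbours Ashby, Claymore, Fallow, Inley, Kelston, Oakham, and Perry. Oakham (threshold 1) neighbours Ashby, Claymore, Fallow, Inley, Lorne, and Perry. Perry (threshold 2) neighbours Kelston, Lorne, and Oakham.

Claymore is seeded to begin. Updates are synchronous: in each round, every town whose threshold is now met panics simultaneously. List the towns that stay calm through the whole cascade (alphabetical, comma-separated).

Ashby, Kelston

Round 1 — Claymore panics (initial).
Round 2 — checking thresholds:
  Ashby: 1 of 4 neighbours < 4, holds.
  Kelston: 1 of 6 neighbours < 6, holds.
  Lorne: 1 of 7 neighbours ≥ 1, panics.
  Oakham: 1 of 6 neighbours ≥ 1, panics.
Round 3 — checking thresholds:
  Ashby: 3 of 4 neighbours < 4, holds.
  Fallow: 2 of 4 neighbours < 3, holds.
  Inley: 2 of 4 neighbours ≥ 2, panics.
  Kelston: 2 of 6 neighbours < 6, holds.
  Perry: 2 of 3 neighbours ≥ 2, panics.
Round 4 — checking thresholds:
  Ashby: 3 of 4 neighbours < 4, holds.
  Fallow: 3 of 4 neighbours ≥ 3, panics.
  Kelston: 4 of 6 neighbours < 6, holds.
Round 5 — no new panics; cascade stops.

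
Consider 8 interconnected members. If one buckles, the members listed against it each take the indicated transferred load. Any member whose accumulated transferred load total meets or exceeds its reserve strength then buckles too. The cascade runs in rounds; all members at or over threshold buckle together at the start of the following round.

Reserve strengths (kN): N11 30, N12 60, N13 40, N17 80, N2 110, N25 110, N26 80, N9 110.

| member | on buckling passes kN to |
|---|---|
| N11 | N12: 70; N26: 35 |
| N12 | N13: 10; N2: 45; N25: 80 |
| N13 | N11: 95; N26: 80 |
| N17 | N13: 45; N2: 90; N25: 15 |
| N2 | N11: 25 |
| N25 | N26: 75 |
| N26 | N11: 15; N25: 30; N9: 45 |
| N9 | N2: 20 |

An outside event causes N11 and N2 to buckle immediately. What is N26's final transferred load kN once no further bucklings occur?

Round 1 — N11, N2 buckle (initial).
  N12: +70 → 70 ≥ 60
  N26: +35 → 35 < 80
Round 2 — N12 buckles.
  N13: +10 → 10 < 40
  N25: +80 → 80 < 110
No further bucklings.

35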